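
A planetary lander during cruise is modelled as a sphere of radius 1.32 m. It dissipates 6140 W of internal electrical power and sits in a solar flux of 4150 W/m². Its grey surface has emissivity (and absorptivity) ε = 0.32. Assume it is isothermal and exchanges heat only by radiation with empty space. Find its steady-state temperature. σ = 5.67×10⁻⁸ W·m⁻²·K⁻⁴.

T ≈ 429 K

At steady state, absorbed solar power + internal power = radiated power.
Absorbed: α·S·A_cross = 0.32·4150·5.474 = 7269 W (cross-section πr²).
Total input = 7269 + 6140 = 13410 W.
Radiated: εσ·A_surf·T⁴ with A_surf = 4πr² = 21.90 m².
T⁴ = 13410/(0.32·5.67×10⁻⁸·21.90) = 3.375×10¹⁰ K⁴.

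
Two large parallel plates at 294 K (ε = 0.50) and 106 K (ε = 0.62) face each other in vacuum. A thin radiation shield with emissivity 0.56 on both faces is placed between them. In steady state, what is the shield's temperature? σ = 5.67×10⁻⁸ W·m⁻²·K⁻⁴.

In steady state the net flux on the hot side equals that on the cold side.
σ(T₁⁴−T_s⁴)/D₁ = σ(T_s⁴−T₂⁴)/D₂, with D₁ = 1/ε₁+1/ε_s−1 = 2.786, D₂ = 1/ε_s+1/ε₂−1 = 2.399.
Solve for T_s⁴: T_s⁴ = (D₂·T₁⁴ + D₁·T₂⁴)/(D₁+D₂) = 3.525×10⁹ K⁴.

T_s ≈ 244 K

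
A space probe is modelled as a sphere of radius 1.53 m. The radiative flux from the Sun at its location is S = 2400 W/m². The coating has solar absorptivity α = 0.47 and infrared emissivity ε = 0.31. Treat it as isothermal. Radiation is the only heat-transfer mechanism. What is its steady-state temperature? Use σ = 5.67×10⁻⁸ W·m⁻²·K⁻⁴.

T ≈ 356 K

At equilibrium, absorbed power = emitted power.
Absorbing cross-section = πr² = 7.354 m²; emitting surface = 4πr² = 29.42 m² (ratio 4).
αS·A_cross = εσ·A_surf·T⁴  ⇒  T⁴ = αS/(ε·4σ).
T⁴ = 0.470·2400/(0.31·4·5.67×10⁻⁸) = 1.604×10¹⁰ K⁴.
T = (1.604×10¹⁰)^(1/4).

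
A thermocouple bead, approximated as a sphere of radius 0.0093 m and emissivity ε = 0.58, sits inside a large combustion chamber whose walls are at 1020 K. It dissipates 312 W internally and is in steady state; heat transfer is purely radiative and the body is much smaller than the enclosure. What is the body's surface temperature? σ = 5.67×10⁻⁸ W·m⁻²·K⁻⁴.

T ≈ 1770 K

For a small grey body in a large enclosure, net radiated power = εσA(T⁴ − T_w⁴).
Steady state: P = εσA(T⁴ − T_w⁴) with A = 4πr² = 0.001087 m².
T⁴ = P/(εσA) + T_w⁴ = 312/(0.58·5.67×10⁻⁸·0.001087) + (1020)⁴
    = 8.729×10¹² + 1.082×10¹² = 9.811×10¹² K⁴.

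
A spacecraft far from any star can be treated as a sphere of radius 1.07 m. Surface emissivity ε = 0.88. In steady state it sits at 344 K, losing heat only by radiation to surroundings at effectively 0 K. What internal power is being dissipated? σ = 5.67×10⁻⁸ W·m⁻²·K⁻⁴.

Steady state: P = εσA T⁴.
A = 4πr² = 14.39 m²; T⁴ = (344)⁴ = 1.400×10¹⁰ K⁴.
P = 0.88 × 5.67×10⁻⁸ × 14.39 × 1.400×10¹⁰.

P ≈ 10100 W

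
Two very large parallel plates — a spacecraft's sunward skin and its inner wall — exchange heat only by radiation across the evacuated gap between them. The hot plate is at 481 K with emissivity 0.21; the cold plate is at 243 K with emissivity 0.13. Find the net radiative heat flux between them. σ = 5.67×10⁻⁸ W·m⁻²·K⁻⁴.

q ≈ 248 W/m²

For two infinite grey parallel plates, q = σ(T₁⁴ − T₂⁴)/(1/ε₁ + 1/ε₂ − 1).
T₁⁴ − T₂⁴ = 5.353×10¹⁰ − 3.487×10⁹ = 5.004×10¹⁰ K⁴.
1/ε₁ + 1/ε₂ − 1 = 4.762 + 7.692 − 1 = 11.45.
q = 5.67×10⁻⁸ × 5.004×10¹⁰ / 11.45.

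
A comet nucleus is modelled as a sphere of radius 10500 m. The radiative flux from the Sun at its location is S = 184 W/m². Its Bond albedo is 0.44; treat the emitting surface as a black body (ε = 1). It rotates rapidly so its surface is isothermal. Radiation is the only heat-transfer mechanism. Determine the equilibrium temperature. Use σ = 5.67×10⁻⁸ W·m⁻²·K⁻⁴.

T ≈ 146 K

At equilibrium, absorbed power = emitted power.
Absorbing cross-section = πr² = 3.464×10⁸ m²; emitting surface = 4πr² = 1.385×10⁹ m² (ratio 4).
(1−a)S·A_cross = εσ·A_surf·T⁴  ⇒  T⁴ = (1−a)S/(4σ).
T⁴ = 0.560·184/(4·5.67×10⁻⁸) = 4.543×10⁸ K⁴.
T = (4.543×10⁸)^(1/4).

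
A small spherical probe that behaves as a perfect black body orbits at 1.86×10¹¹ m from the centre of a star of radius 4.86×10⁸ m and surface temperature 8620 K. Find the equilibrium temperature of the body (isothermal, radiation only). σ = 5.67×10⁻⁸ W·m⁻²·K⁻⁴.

The star's surface emits σT_*⁴; at distance d the flux is S = σT_*⁴(R_*/d)².
S = 5.67×10⁻⁸·(8620)⁴·(4.86×10⁸/1.86×10¹¹)² = 2137 W/m².
For an isothermal sphere T⁴ = (1−a)S/(4σ) = 9.424×10⁹ K⁴.

T ≈ 312 K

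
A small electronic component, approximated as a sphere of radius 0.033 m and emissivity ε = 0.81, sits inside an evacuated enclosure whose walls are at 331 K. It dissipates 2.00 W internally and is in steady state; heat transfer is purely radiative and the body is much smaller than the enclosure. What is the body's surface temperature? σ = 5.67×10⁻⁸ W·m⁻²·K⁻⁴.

For a small grey body in a large enclosure, net radiated power = εσA(T⁴ − T_w⁴).
Steady state: P = εσA(T⁴ − T_w⁴) with A = 4πr² = 0.01368 m².
T⁴ = P/(εσA) + T_w⁴ = 2.00/(0.81·5.67×10⁻⁸·0.01368) + (331)⁴
    = 3.182×10⁹ + 1.200×10¹⁰ = 1.519×10¹⁰ K⁴.

T ≈ 351 K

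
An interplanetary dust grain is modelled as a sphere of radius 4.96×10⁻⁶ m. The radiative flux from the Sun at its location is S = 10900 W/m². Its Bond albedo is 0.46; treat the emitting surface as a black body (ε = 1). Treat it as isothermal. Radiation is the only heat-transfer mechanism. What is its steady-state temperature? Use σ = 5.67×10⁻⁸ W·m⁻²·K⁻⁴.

T ≈ 401 K

At equilibrium, absorbed power = emitted power.
Absorbing cross-section = πr² = 7.729×10⁻¹¹ m²; emitting surface = 4πr² = 3.092×10⁻¹⁰ m² (ratio 4).
(1−a)S·A_cross = εσ·A_surf·T⁴  ⇒  T⁴ = (1−a)S/(4σ).
T⁴ = 0.540·10900/(4·5.67×10⁻⁸) = 2.595×10¹⁰ K⁴.
T = (2.595×10¹⁰)^(1/4).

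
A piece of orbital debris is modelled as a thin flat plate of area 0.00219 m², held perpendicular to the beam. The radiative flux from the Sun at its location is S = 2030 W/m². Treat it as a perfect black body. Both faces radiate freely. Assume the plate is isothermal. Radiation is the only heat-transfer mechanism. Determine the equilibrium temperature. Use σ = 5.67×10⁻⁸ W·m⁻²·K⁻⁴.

T ≈ 366 K

At equilibrium, absorbed power = emitted power.
Absorbing cross-section = A = 0.002190 m²; emitting surface = 2A = 0.004380 m² (ratio 2).
S·A_cross = εσ·A_surf·T⁴  ⇒  T⁴ = S/(2σ).
T⁴ = 1.00·2030/(2·5.67×10⁻⁸) = 1.790×10¹⁰ K⁴.
T = (1.790×10¹⁰)^(1/4).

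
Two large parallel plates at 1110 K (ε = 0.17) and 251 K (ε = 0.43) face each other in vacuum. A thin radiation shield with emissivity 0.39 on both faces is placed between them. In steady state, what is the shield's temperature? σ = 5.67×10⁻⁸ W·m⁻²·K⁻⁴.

In steady state the net flux on the hot side equals that on the cold side.
σ(T₁⁴−T_s⁴)/D₁ = σ(T_s⁴−T₂⁴)/D₂, with D₁ = 1/ε₁+1/ε_s−1 = 7.446, D₂ = 1/ε_s+1/ε₂−1 = 3.890.
Solve for T_s⁴: T_s⁴ = (D₂·T₁⁴ + D₁·T₂⁴)/(D₁+D₂) = 5.235×10¹¹ K⁴.

T_s ≈ 851 K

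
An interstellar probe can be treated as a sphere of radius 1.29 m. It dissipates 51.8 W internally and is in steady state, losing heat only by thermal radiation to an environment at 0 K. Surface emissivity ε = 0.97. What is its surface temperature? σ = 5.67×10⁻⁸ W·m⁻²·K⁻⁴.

T ≈ 81.9 K

Steady state: internal power = radiated power, P = εσA T⁴.
Radiating area A = 4πr² = 20.91 m².
T⁴ = P/(εσA) = 51.8/(0.97·5.67×10⁻⁸·20.91) = 4.504×10⁷ K⁴.
T = (4.504×10⁷)^(1/4).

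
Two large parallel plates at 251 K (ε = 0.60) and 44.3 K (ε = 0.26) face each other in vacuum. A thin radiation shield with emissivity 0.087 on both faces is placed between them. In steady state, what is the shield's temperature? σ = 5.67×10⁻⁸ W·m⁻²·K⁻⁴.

In steady state the net flux on the hot side equals that on the cold side.
σ(T₁⁴−T_s⁴)/D₁ = σ(T_s⁴−T₂⁴)/D₂, with D₁ = 1/ε₁+1/ε_s−1 = 12.16, D₂ = 1/ε_s+1/ε₂−1 = 14.34.
Solve for T_s⁴: T_s⁴ = (D₂·T₁⁴ + D₁·T₂⁴)/(D₁+D₂) = 2.150×10⁹ K⁴.

T_s ≈ 215 K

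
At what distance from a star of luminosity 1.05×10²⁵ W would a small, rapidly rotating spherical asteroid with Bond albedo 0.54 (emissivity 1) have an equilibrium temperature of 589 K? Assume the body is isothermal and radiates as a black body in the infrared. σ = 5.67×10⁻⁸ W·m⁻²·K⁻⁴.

d ≈ 3.75×10⁹ m

For an isothermal black-emitting sphere, (1−a)S·πr² = σ·4πr²·T⁴ ⇒ S = 4σT⁴/(1−a).
S = 4·5.67×10⁻⁸·(589)⁴/0.460 = 59340 W/m².
Flux falls as S = L/(4πd²), so d = √(L/(4πS)) = √(1.05×10²⁵/(4π·59340)).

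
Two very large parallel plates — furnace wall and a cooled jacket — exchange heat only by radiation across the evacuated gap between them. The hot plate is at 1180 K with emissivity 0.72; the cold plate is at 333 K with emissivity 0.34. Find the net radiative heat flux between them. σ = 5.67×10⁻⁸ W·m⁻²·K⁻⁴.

q ≈ 32800 W/m²

For two infinite grey parallel plates, q = σ(T₁⁴ − T₂⁴)/(1/ε₁ + 1/ε₂ − 1).
T₁⁴ − T₂⁴ = 1.939×10¹² − 1.230×10¹⁰ = 1.926×10¹² K⁴.
1/ε₁ + 1/ε₂ − 1 = 1.389 + 2.941 − 1 = 3.330.
q = 5.67×10⁻⁸ × 1.926×10¹² / 3.330.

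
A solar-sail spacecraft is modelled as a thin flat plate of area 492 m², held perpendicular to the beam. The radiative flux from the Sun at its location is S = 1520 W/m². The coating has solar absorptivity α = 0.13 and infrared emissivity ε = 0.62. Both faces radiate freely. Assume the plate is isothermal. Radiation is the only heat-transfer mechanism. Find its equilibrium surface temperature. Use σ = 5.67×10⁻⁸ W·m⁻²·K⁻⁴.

At equilibrium, absorbed power = emitted power.
Absorbing cross-section = A = 492.0 m²; emitting surface = 2A = 984.0 m² (ratio 2).
αS·A_cross = εσ·A_surf·T⁴  ⇒  T⁴ = αS/(ε·2σ).
T⁴ = 0.130·1520/(0.62·2·5.67×10⁻⁸) = 2.810×10⁹ K⁴.
T = (2.810×10⁹)^(1/4).

T ≈ 230 K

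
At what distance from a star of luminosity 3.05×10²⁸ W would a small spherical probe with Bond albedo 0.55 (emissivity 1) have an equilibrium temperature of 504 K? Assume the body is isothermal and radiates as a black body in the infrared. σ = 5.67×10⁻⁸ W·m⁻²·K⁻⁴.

d ≈ 2.73×10¹¹ m

For an isothermal black-emitting sphere, (1−a)S·πr² = σ·4πr²·T⁴ ⇒ S = 4σT⁴/(1−a).
S = 4·5.67×10⁻⁸·(504)⁴/0.450 = 32520 W/m².
Flux falls as S = L/(4πd²), so d = √(L/(4πS)) = √(3.05×10²⁸/(4π·32520)).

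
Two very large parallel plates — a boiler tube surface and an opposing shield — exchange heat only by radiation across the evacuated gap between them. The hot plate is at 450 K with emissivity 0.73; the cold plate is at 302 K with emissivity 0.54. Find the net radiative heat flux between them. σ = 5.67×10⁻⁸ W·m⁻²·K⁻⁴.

For two infinite grey parallel plates, q = σ(T₁⁴ − T₂⁴)/(1/ε₁ + 1/ε₂ − 1).
T₁⁴ − T₂⁴ = 4.101×10¹⁰ − 8.318×10⁹ = 3.269×10¹⁰ K⁴.
1/ε₁ + 1/ε₂ − 1 = 1.370 + 1.852 − 1 = 2.222.
q = 5.67×10⁻⁸ × 3.269×10¹⁰ / 2.222.

q ≈ 834 W/m²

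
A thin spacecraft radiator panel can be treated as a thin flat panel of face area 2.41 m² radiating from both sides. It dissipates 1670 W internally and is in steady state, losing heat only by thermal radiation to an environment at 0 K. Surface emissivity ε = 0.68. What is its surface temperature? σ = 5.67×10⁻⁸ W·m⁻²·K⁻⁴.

T ≈ 308 K

Steady state: internal power = radiated power, P = εσA T⁴.
Radiating area A = 2·2.41 = 4.820 m².
T⁴ = P/(εσA) = 1670/(0.68·5.67×10⁻⁸·4.820) = 8.986×10⁹ K⁴.
T = (8.986×10⁹)^(1/4).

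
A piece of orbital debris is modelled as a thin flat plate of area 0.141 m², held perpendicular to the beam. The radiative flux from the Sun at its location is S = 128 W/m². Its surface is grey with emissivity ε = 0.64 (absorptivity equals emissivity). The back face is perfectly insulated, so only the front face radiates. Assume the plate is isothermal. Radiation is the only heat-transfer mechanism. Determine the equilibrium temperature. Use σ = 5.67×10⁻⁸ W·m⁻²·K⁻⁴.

At equilibrium, absorbed power = emitted power.
Absorbing cross-section = A = 0.1410 m²; emitting surface = A = 0.1410 m² (ratio 1).
εS·A_cross = εσ·A_surf·T⁴  ⇒  T⁴ = S/(1σ)   (ε cancels).
T⁴ = 128/(1·5.67×10⁻⁸) = 2.257×10⁹ K⁴.
T = (2.257×10⁹)^(1/4).

T ≈ 218 K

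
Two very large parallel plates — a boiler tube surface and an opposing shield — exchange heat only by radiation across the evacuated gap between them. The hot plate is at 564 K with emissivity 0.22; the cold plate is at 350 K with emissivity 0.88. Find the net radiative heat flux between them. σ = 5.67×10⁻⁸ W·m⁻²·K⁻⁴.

q ≈ 1040 W/m²

For two infinite grey parallel plates, q = σ(T₁⁴ − T₂⁴)/(1/ε₁ + 1/ε₂ − 1).
T₁⁴ − T₂⁴ = 1.012×10¹¹ − 1.501×10¹⁰ = 8.618×10¹⁰ K⁴.
1/ε₁ + 1/ε₂ − 1 = 4.545 + 1.136 − 1 = 4.682.
q = 5.67×10⁻⁸ × 8.618×10¹⁰ / 4.682.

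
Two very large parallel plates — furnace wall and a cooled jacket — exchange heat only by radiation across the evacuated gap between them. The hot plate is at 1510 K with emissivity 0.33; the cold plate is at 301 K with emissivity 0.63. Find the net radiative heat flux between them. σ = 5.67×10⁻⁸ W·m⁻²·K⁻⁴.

For two infinite grey parallel plates, q = σ(T₁⁴ − T₂⁴)/(1/ε₁ + 1/ε₂ − 1).
T₁⁴ − T₂⁴ = 5.199×10¹² − 8.209×10⁹ = 5.191×10¹² K⁴.
1/ε₁ + 1/ε₂ − 1 = 3.030 + 1.587 − 1 = 3.618.
q = 5.67×10⁻⁸ × 5.191×10¹² / 3.618.

q ≈ 81400 W/m²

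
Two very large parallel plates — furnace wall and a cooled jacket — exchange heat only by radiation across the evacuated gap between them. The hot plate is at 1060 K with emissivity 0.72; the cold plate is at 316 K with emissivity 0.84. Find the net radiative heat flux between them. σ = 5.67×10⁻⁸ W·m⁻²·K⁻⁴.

For two infinite grey parallel plates, q = σ(T₁⁴ − T₂⁴)/(1/ε₁ + 1/ε₂ − 1).
T₁⁴ − T₂⁴ = 1.262×10¹² − 9.971×10⁹ = 1.253×10¹² K⁴.
1/ε₁ + 1/ε₂ − 1 = 1.389 + 1.190 − 1 = 1.579.
q = 5.67×10⁻⁸ × 1.253×10¹² / 1.579.

q ≈ 45000 W/m²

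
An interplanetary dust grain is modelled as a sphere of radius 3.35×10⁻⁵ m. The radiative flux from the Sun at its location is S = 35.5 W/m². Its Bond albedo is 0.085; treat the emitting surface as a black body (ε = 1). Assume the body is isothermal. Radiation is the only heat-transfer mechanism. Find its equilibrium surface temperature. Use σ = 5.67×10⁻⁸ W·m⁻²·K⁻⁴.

T ≈ 109 K

At equilibrium, absorbed power = emitted power.
Absorbing cross-section = πr² = 3.526×10⁻⁹ m²; emitting surface = 4πr² = 1.410×10⁻⁸ m² (ratio 4).
(1−a)S·A_cross = εσ·A_surf·T⁴  ⇒  T⁴ = (1−a)S/(4σ).
T⁴ = 0.915·35.5/(4·5.67×10⁻⁸) = 1.432×10⁸ K⁴.
T = (1.432×10⁸)^(1/4).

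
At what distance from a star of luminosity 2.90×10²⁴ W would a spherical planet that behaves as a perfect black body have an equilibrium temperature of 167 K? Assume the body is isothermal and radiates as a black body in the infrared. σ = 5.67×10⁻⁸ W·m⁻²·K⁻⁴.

For an isothermal black-emitting sphere, (1−a)S·πr² = σ·4πr²·T⁴ ⇒ S = 4σT⁴/(1−a).
S = 4·5.67×10⁻⁸·(167)⁴/1.00 = 176.4 W/m².
Flux falls as S = L/(4πd²), so d = √(L/(4πS)) = √(2.90×10²⁴/(4π·176.4)).

d ≈ 3.62×10¹⁰ m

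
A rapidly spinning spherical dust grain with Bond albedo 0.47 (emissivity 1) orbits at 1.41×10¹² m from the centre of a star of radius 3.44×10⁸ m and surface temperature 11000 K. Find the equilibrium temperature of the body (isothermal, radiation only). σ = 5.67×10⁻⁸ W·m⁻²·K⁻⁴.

T ≈ 104 K

The star's surface emits σT_*⁴; at distance d the flux is S = σT_*⁴(R_*/d)².
S = 5.67×10⁻⁸·(11000)⁴·(3.44×10⁸/1.41×10¹²)² = 49.41 W/m².
For an isothermal sphere T⁴ = (1−a)S/(4σ) = 1.155×10⁸ K⁴.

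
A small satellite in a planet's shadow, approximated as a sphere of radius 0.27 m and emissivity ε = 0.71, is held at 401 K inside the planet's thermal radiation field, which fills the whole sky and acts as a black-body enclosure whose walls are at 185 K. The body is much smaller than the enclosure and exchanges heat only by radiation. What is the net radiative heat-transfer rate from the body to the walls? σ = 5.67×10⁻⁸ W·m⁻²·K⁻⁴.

For a small grey body in a large enclosure: P_net = εσA(T_body⁴ − T_wall⁴).
A = 4πr² = 0.9161 m²; T_body⁴ − T_wall⁴ = 2.586×10¹⁰ − 1.171×10⁹ = 2.469×10¹⁰ K⁴.
|P_net| = 0.71·5.67×10⁻⁸·0.9161·2.469×10¹⁰.

P_net ≈ 910 W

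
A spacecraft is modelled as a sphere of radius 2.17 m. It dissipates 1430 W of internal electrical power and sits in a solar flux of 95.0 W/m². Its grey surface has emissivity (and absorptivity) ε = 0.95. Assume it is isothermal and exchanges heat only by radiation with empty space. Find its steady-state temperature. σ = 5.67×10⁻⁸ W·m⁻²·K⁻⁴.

At steady state, absorbed solar power + internal power = radiated power.
Absorbed: α·S·A_cross = 0.95·95.0·14.79 = 1335 W (cross-section πr²).
Total input = 1335 + 1430 = 2765 W.
Radiated: εσ·A_surf·T⁴ with A_surf = 4πr² = 59.17 m².
T⁴ = 2765/(0.95·5.67×10⁻⁸·59.17) = 8.675×10⁸ K⁴.

T ≈ 172 K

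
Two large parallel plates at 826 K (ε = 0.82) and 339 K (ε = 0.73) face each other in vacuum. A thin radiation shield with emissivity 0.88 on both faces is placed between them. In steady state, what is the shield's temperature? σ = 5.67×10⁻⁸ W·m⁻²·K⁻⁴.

T_s ≈ 708 K

In steady state the net flux on the hot side equals that on the cold side.
σ(T₁⁴−T_s⁴)/D₁ = σ(T_s⁴−T₂⁴)/D₂, with D₁ = 1/ε₁+1/ε_s−1 = 1.356, D₂ = 1/ε_s+1/ε₂−1 = 1.506.
Solve for T_s⁴: T_s⁴ = (D₂·T₁⁴ + D₁·T₂⁴)/(D₁+D₂) = 2.512×10¹¹ K⁴.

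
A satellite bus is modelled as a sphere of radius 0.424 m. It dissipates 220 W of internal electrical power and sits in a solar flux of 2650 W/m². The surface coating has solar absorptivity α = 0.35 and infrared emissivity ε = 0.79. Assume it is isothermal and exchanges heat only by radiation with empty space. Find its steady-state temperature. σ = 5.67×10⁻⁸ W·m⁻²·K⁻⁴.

T ≈ 293 K

At steady state, absorbed solar power + internal power = radiated power.
Absorbed: α·S·A_cross = 0.35·2650·0.5648 = 523.8 W (cross-section πr²).
Total input = 523.8 + 220 = 743.8 W.
Radiated: εσ·A_surf·T⁴ with A_surf = 4πr² = 2.259 m².
T⁴ = 743.8/(0.79·5.67×10⁻⁸·2.259) = 7.351×10⁹ K⁴.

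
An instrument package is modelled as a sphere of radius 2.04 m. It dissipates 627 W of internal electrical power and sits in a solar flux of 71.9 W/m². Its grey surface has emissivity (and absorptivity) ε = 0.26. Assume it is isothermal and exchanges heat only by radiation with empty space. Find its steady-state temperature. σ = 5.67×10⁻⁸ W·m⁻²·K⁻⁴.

T ≈ 183 K

At steady state, absorbed solar power + internal power = radiated power.
Absorbed: α·S·A_cross = 0.26·71.9·13.07 = 244.4 W (cross-section πr²).
Total input = 244.4 + 627 = 871.4 W.
Radiated: εσ·A_surf·T⁴ with A_surf = 4πr² = 52.30 m².
T⁴ = 871.4/(0.26·5.67×10⁻⁸·52.30) = 1.130×10⁹ K⁴.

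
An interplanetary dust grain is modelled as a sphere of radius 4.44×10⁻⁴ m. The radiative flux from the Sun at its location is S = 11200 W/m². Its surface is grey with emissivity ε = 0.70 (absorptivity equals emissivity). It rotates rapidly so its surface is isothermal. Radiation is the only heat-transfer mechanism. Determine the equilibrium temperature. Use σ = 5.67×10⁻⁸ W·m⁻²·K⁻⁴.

T ≈ 471 K

At equilibrium, absorbed power = emitted power.
Absorbing cross-section = πr² = 6.193×10⁻⁷ m²; emitting surface = 4πr² = 2.477×10⁻⁶ m² (ratio 4).
εS·A_cross = εσ·A_surf·T⁴  ⇒  T⁴ = S/(4σ)   (ε cancels).
T⁴ = 11200/(4·5.67×10⁻⁸) = 4.938×10¹⁰ K⁴.
T = (4.938×10¹⁰)^(1/4).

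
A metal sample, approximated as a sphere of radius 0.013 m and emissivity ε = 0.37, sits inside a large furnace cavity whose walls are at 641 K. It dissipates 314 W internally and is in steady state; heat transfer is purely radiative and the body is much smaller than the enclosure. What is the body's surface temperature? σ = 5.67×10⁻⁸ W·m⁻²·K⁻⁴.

For a small grey body in a large enclosure, net radiated power = εσA(T⁴ − T_w⁴).
Steady state: P = εσA(T⁴ − T_w⁴) with A = 4πr² = 0.002124 m².
T⁴ = P/(εσA) + T_w⁴ = 314/(0.37·5.67×10⁻⁸·0.002124) + (641)⁴
    = 7.048×10¹² + 1.688×10¹¹ = 7.217×10¹² K⁴.

T ≈ 1640 K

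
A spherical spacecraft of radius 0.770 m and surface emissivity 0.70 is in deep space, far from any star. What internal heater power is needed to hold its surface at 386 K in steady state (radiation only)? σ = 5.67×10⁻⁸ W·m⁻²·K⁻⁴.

P = εσ·4πr²·T⁴.
4πr² = 7.451 m²; T⁴ = 2.220×10¹⁰ K⁴.
P = 0.70·5.67×10⁻⁸·7.451·2.220×10¹⁰.

P ≈ 6560 W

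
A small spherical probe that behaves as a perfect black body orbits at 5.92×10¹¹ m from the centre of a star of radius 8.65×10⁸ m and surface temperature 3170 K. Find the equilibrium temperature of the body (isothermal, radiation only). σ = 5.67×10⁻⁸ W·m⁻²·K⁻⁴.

T ≈ 85.7 K

The star's surface emits σT_*⁴; at distance d the flux is S = σT_*⁴(R_*/d)².
S = 5.67×10⁻⁸·(3170)⁴·(8.65×10⁸/5.92×10¹¹)² = 12.22 W/m².
For an isothermal sphere T⁴ = (1−a)S/(4σ) = 5.390×10⁷ K⁴.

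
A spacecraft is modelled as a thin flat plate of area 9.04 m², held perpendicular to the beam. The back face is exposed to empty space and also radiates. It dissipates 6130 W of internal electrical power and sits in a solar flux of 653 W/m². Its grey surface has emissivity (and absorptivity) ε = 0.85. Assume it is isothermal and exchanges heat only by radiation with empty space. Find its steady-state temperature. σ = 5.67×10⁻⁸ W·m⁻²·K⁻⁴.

At steady state, absorbed solar power + internal power = radiated power.
Absorbed: α·S·A_cross = 0.85·653·9.040 = 5018 W (cross-section A).
Total input = 5018 + 6130 = 11150 W.
Radiated: εσ·A_surf·T⁴ with A_surf = 2A = 18.08 m².
T⁴ = 11150/(0.85·5.67×10⁻⁸·18.08) = 1.279×10¹⁰ K⁴.

T ≈ 336 K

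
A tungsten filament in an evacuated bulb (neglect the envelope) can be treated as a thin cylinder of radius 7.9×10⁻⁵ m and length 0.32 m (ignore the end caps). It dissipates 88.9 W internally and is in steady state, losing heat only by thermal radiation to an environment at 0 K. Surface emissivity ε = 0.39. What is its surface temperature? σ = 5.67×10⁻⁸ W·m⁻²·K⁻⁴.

Steady state: internal power = radiated power, P = εσA T⁴.
Radiating area A = 2πrL = 1.588×10⁻⁴ m².
T⁴ = P/(εσA) = 88.9/(0.39·5.67×10⁻⁸·1.588×10⁻⁴) = 2.531×10¹³ K⁴.
T = (2.531×10¹³)^(1/4).

T ≈ 2240 K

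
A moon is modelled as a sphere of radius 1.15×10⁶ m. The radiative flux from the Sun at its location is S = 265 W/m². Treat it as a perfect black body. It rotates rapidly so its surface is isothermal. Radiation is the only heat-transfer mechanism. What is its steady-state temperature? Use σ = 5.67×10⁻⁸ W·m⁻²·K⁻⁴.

At equilibrium, absorbed power = emitted power.
Absorbing cross-section = πr² = 4.155×10¹² m²; emitting surface = 4πr² = 1.662×10¹³ m² (ratio 4).
S·A_cross = εσ·A_surf·T⁴  ⇒  T⁴ = S/(4σ).
T⁴ = 1.00·265/(4·5.67×10⁻⁸) = 1.168×10⁹ K⁴.
T = (1.168×10⁹)^(1/4).

T ≈ 185 K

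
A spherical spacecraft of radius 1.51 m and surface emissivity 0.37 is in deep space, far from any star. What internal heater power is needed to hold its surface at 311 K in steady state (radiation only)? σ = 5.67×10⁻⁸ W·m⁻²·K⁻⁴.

P ≈ 5620 W

P = εσ·4πr²·T⁴.
4πr² = 28.65 m²; T⁴ = 9.355×10⁹ K⁴.
P = 0.37·5.67×10⁻⁸·28.65·9.355×10⁹.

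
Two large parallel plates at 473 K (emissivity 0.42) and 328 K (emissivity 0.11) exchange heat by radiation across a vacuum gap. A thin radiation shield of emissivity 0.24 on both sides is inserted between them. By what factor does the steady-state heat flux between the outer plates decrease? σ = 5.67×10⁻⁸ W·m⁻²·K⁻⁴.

Without shield: q₀ = σΔ(T⁴)/(1/ε₁+1/ε₂−1) with denominator 10.47.
With shield the two gaps are in series; the resistances add: (1/ε₁+1/ε_s−1)+(1/ε_s+1/ε₂−1) = 5.548+12.26 = 17.81.
Heat-flux ratio q₀/q = 17.81/10.47.

factor ≈ 1.70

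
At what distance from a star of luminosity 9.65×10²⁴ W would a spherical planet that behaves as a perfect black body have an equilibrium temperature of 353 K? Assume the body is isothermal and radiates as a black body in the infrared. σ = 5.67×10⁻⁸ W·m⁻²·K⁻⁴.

d ≈ 1.48×10¹⁰ m

For an isothermal black-emitting sphere, (1−a)S·πr² = σ·4πr²·T⁴ ⇒ S = 4σT⁴/(1−a).
S = 4·5.67×10⁻⁸·(353)⁴/1.00 = 3522 W/m².
Flux falls as S = L/(4πd²), so d = √(L/(4πS)) = √(9.65×10²⁴/(4π·3522)).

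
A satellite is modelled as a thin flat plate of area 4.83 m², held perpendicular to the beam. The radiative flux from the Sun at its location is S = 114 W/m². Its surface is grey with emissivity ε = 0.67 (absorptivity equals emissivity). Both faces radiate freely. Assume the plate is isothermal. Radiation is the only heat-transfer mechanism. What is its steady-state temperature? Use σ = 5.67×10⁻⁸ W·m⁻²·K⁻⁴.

At equilibrium, absorbed power = emitted power.
Absorbing cross-section = A = 4.830 m²; emitting surface = 2A = 9.660 m² (ratio 2).
εS·A_cross = εσ·A_surf·T⁴  ⇒  T⁴ = S/(2σ)   (ε cancels).
T⁴ = 114/(2·5.67×10⁻⁸) = 1.005×10⁹ K⁴.
T = (1.005×10⁹)^(1/4).

T ≈ 178 K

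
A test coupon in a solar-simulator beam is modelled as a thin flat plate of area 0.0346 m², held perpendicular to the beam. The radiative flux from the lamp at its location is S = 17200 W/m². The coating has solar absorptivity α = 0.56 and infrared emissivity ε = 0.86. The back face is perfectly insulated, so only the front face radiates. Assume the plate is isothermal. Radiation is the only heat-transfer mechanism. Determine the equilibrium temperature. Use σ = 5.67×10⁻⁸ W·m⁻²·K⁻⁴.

At equilibrium, absorbed power = emitted power.
Absorbing cross-section = A = 0.03460 m²; emitting surface = A = 0.03460 m² (ratio 1).
αS·A_cross = εσ·A_surf·T⁴  ⇒  T⁴ = αS/(ε·1σ).
T⁴ = 0.560·17200/(0.86·1·5.67×10⁻⁸) = 1.975×10¹¹ K⁴.
T = (1.975×10¹¹)^(1/4).

T ≈ 667 K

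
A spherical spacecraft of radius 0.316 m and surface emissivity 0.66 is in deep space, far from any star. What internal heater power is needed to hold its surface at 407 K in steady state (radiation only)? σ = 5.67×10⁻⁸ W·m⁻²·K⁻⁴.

P ≈ 1290 W

P = εσ·4πr²·T⁴.
4πr² = 1.255 m²; T⁴ = 2.744×10¹⁰ K⁴.
P = 0.66·5.67×10⁻⁸·1.255·2.744×10¹⁰.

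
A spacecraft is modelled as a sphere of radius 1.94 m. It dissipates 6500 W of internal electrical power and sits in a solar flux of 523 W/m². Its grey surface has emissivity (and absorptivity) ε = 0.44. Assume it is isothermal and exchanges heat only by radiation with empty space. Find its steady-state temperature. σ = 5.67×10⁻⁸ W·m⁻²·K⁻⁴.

T ≈ 297 K

At steady state, absorbed solar power + internal power = radiated power.
Absorbed: α·S·A_cross = 0.44·523·11.82 = 2721 W (cross-section πr²).
Total input = 2721 + 6500 = 9221 W.
Radiated: εσ·A_surf·T⁴ with A_surf = 4πr² = 47.29 m².
T⁴ = 9221/(0.44·5.67×10⁻⁸·47.29) = 7.815×10⁹ K⁴.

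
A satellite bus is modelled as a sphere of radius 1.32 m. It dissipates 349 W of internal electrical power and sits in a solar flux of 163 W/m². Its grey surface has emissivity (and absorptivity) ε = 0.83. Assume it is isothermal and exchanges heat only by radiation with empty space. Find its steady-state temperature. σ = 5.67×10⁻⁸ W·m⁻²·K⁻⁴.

T ≈ 180 K

At steady state, absorbed solar power + internal power = radiated power.
Absorbed: α·S·A_cross = 0.83·163·5.474 = 740.6 W (cross-section πr²).
Total input = 740.6 + 349 = 1090 W.
Radiated: εσ·A_surf·T⁴ with A_surf = 4πr² = 21.90 m².
T⁴ = 1090/(0.83·5.67×10⁻⁸·21.90) = 1.057×10⁹ K⁴.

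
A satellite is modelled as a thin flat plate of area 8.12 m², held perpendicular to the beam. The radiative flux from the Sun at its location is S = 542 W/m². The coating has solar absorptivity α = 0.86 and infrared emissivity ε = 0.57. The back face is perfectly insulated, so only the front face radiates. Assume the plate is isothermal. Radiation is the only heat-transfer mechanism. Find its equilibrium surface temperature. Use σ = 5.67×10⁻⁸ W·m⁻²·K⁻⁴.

T ≈ 347 K

At equilibrium, absorbed power = emitted power.
Absorbing cross-section = A = 8.120 m²; emitting surface = A = 8.120 m² (ratio 1).
αS·A_cross = εσ·A_surf·T⁴  ⇒  T⁴ = αS/(ε·1σ).
T⁴ = 0.860·542/(0.57·1·5.67×10⁻⁸) = 1.442×10¹⁰ K⁴.
T = (1.442×10¹⁰)^(1/4).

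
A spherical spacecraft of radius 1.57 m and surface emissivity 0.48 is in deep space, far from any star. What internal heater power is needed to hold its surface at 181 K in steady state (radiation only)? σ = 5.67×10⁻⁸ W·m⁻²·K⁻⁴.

P = εσ·4πr²·T⁴.
4πr² = 30.97 m²; T⁴ = 1.073×10⁹ K⁴.
P = 0.48·5.67×10⁻⁸·30.97·1.073×10⁹.

P ≈ 905 W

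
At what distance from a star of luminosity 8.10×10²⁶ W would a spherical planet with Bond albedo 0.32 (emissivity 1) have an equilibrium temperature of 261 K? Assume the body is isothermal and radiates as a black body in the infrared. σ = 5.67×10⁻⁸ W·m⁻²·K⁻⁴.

d ≈ 2.04×10¹¹ m

For an isothermal black-emitting sphere, (1−a)S·πr² = σ·4πr²·T⁴ ⇒ S = 4σT⁴/(1−a).
S = 4·5.67×10⁻⁸·(261)⁴/0.680 = 1548 W/m².
Flux falls as S = L/(4πd²), so d = √(L/(4πS)) = √(8.10×10²⁶/(4π·1548)).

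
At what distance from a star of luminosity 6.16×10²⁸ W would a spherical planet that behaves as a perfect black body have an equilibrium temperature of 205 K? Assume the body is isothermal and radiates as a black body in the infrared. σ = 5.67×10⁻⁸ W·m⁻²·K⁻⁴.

For an isothermal black-emitting sphere, (1−a)S·πr² = σ·4πr²·T⁴ ⇒ S = 4σT⁴/(1−a).
S = 4·5.67×10⁻⁸·(205)⁴/1.00 = 400.6 W/m².
Flux falls as S = L/(4πd²), so d = √(L/(4πS)) = √(6.16×10²⁸/(4π·400.6)).

d ≈ 3.50×10¹² m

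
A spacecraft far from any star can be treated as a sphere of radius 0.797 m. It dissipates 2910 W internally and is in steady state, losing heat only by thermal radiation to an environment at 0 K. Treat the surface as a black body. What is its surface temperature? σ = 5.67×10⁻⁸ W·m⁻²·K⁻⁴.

Steady state: internal power = radiated power, P = εσA T⁴.
Radiating area A = 4πr² = 7.982 m².
T⁴ = P/(εσA) = 2910/(1.0·5.67×10⁻⁸·7.982) = 6.430×10⁹ K⁴.
T = (6.430×10⁹)^(1/4).

T ≈ 283 K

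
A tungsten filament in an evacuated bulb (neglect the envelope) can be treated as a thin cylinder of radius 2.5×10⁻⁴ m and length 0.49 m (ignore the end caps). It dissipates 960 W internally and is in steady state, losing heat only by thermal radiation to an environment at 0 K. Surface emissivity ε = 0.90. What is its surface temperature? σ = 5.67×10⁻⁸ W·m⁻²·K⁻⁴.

T ≈ 2220 K

Steady state: internal power = radiated power, P = εσA T⁴.
Radiating area A = 2πrL = 7.697×10⁻⁴ m².
T⁴ = P/(εσA) = 960/(0.90·5.67×10⁻⁸·7.697×10⁻⁴) = 2.444×10¹³ K⁴.
T = (2.444×10¹³)^(1/4).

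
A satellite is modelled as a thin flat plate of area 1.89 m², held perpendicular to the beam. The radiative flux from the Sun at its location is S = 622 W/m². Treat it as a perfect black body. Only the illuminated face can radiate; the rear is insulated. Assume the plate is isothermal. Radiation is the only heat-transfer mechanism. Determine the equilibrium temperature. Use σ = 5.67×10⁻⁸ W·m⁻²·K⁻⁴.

At equilibrium, absorbed power = emitted power.
Absorbing cross-section = A = 1.890 m²; emitting surface = A = 1.890 m² (ratio 1).
S·A_cross = εσ·A_surf·T⁴  ⇒  T⁴ = S/(1σ).
T⁴ = 1.00·622/(1·5.67×10⁻⁸) = 1.097×10¹⁰ K⁴.
T = (1.097×10¹⁰)^(1/4).

T ≈ 324 K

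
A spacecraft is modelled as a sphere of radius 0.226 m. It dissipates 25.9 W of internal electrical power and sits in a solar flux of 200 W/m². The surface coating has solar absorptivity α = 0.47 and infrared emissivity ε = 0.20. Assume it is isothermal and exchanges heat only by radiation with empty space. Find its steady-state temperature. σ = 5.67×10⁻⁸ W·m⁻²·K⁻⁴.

T ≈ 274 K

At steady state, absorbed solar power + internal power = radiated power.
Absorbed: α·S·A_cross = 0.47·200·0.1605 = 15.08 W (cross-section πr²).
Total input = 15.08 + 25.9 = 40.98 W.
Radiated: εσ·A_surf·T⁴ with A_surf = 4πr² = 0.6418 m².
T⁴ = 40.98/(0.20·5.67×10⁻⁸·0.6418) = 5.631×10⁹ K⁴.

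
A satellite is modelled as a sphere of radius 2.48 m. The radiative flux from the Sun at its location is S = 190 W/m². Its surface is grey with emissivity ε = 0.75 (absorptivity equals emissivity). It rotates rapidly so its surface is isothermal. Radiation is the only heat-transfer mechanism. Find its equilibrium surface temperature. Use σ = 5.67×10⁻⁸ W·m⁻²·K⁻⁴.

At equilibrium, absorbed power = emitted power.
Absorbing cross-section = πr² = 19.32 m²; emitting surface = 4πr² = 77.29 m² (ratio 4).
εS·A_cross = εσ·A_surf·T⁴  ⇒  T⁴ = S/(4σ)   (ε cancels).
T⁴ = 190/(4·5.67×10⁻⁸) = 8.377×10⁸ K⁴.
T = (8.377×10⁸)^(1/4).

T ≈ 170 K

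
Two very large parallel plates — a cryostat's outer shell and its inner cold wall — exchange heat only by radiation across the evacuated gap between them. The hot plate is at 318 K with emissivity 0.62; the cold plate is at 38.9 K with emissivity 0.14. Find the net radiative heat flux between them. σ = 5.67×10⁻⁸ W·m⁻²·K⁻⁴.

q ≈ 74.7 W/m²

For two infinite grey parallel plates, q = σ(T₁⁴ − T₂⁴)/(1/ε₁ + 1/ε₂ − 1).
T₁⁴ − T₂⁴ = 1.023×10¹⁰ − 2.290×10⁶ = 1.022×10¹⁰ K⁴.
1/ε₁ + 1/ε₂ − 1 = 1.613 + 7.143 − 1 = 7.756.
q = 5.67×10⁻⁸ × 1.022×10¹⁰ / 7.756.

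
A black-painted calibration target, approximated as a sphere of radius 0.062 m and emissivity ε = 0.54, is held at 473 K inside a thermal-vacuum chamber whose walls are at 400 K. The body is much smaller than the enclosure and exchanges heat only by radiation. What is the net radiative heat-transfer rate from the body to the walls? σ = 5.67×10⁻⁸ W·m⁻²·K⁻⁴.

For a small grey body in a large enclosure: P_net = εσA(T_body⁴ − T_wall⁴).
A = 4πr² = 0.04831 m²; T_body⁴ − T_wall⁴ = 5.005×10¹⁰ − 2.560×10¹⁰ = 2.445×10¹⁰ K⁴.
|P_net| = 0.54·5.67×10⁻⁸·0.04831·2.445×10¹⁰.

P_net ≈ 36.2 W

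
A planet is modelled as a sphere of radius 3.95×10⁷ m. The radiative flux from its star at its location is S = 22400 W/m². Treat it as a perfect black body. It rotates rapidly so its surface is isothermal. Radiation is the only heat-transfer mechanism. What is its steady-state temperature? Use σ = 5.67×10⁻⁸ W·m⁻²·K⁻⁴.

T ≈ 561 K

At equilibrium, absorbed power = emitted power.
Absorbing cross-section = πr² = 4.902×10¹⁵ m²; emitting surface = 4πr² = 1.961×10¹⁶ m² (ratio 4).
S·A_cross = εσ·A_surf·T⁴  ⇒  T⁴ = S/(4σ).
T⁴ = 1.00·22400/(4·5.67×10⁻⁸) = 9.877×10¹⁰ K⁴.
T = (9.877×10¹⁰)^(1/4).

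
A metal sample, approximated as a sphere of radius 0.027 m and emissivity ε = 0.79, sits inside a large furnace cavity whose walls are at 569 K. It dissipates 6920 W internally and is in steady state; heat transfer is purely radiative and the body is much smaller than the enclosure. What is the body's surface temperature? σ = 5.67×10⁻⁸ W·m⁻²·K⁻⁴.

T ≈ 2030 K

For a small grey body in a large enclosure, net radiated power = εσA(T⁴ − T_w⁴).
Steady state: P = εσA(T⁴ − T_w⁴) with A = 4πr² = 0.009161 m².
T⁴ = P/(εσA) + T_w⁴ = 6920/(0.79·5.67×10⁻⁸·0.009161) + (569)⁴
    = 1.686×10¹³ + 1.048×10¹¹ = 1.697×10¹³ K⁴.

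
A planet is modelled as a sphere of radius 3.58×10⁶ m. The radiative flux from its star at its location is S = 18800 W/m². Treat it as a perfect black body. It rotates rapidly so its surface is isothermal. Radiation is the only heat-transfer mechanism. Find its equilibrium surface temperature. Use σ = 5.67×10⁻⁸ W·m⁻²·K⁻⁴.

T ≈ 537 K

At equilibrium, absorbed power = emitted power.
Absorbing cross-section = πr² = 4.026×10¹³ m²; emitting surface = 4πr² = 1.611×10¹⁴ m² (ratio 4).
S·A_cross = εσ·A_surf·T⁴  ⇒  T⁴ = S/(4σ).
T⁴ = 1.00·18800/(4·5.67×10⁻⁸) = 8.289×10¹⁰ K⁴.
T = (8.289×10¹⁰)^(1/4).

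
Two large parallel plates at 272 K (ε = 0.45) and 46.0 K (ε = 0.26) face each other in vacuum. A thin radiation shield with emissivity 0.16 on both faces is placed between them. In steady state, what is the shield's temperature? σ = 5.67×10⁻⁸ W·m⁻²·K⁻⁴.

T_s ≈ 234 K

In steady state the net flux on the hot side equals that on the cold side.
σ(T₁⁴−T_s⁴)/D₁ = σ(T_s⁴−T₂⁴)/D₂, with D₁ = 1/ε₁+1/ε_s−1 = 7.472, D₂ = 1/ε_s+1/ε₂−1 = 9.096.
Solve for T_s⁴: T_s⁴ = (D₂·T₁⁴ + D₁·T₂⁴)/(D₁+D₂) = 3.007×10⁹ K⁴.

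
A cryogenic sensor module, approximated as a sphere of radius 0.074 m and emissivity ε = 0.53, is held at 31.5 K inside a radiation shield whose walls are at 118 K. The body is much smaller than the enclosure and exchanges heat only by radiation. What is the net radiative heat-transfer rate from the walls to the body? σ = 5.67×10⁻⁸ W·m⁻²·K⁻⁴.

P_net ≈ 0.399 W

For a small grey body in a large enclosure: P_net = εσA(T_body⁴ − T_wall⁴).
A = 4πr² = 0.06881 m²; T_body⁴ − T_wall⁴ = 9.846×10⁵ − 1.939×10⁸ = -1.929×10⁸ K⁴.
|P_net| = 0.53·5.67×10⁻⁸·0.06881·1.929×10⁸.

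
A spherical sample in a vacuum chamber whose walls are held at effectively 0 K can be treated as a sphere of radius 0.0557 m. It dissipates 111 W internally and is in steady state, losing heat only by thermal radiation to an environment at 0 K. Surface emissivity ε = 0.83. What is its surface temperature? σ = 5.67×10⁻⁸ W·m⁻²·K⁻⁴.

T ≈ 496 K

Steady state: internal power = radiated power, P = εσA T⁴.
Radiating area A = 4πr² = 0.03899 m².
T⁴ = P/(εσA) = 111/(0.83·5.67×10⁻⁸·0.03899) = 6.050×10¹⁰ K⁴.
T = (6.050×10¹⁰)^(1/4).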